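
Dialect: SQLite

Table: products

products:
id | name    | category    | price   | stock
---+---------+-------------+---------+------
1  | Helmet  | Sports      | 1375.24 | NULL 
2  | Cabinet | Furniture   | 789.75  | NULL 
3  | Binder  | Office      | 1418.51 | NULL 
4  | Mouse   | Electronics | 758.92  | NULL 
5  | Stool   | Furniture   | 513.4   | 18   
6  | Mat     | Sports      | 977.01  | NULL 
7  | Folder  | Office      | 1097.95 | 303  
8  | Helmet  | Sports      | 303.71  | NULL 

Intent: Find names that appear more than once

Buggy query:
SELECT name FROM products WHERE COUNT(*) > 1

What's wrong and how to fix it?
Bug: WHERE can't reference COUNT(*); aggregates are computed after WHERE

Fix: Group first, then use HAVING for the count condition

Corrected query:
SELECT name FROM products GROUP BY name HAVING COUNT(*) > 1

Result:
name  
------
Helmet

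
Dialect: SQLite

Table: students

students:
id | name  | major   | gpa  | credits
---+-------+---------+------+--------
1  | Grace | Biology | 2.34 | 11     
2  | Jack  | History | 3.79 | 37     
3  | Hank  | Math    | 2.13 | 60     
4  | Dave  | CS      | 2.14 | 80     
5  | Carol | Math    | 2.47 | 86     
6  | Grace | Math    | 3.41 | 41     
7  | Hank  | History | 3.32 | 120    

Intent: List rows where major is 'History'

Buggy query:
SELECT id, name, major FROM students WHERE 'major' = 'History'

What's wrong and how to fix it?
Bug: 'major' in single quotes is a string literal, not the column; the comparison is literal-vs-literal and never true

Fix: Reference the column as major without single quotes

Corrected query:
SELECT id, name, major FROM students WHERE major = 'History'

Result:
id | name | major  
---+------+--------
2  | Jack | History
7  | Hank | History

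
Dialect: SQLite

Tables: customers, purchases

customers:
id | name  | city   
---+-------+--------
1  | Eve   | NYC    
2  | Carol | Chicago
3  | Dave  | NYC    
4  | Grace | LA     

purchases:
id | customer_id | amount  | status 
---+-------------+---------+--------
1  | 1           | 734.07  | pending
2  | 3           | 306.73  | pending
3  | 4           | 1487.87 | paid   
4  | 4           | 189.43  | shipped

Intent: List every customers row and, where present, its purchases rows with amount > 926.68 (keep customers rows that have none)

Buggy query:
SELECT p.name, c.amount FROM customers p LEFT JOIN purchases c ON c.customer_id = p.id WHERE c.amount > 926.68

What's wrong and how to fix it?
Bug: A WHERE condition on the right-hand table after LEFT JOIN drops unmatched parents

Fix: Put 'c.amount > 926.68' in the JOIN's ON clause instead of WHERE

Corrected query:
SELECT p.name, c.amount FROM customers p LEFT JOIN purchases c ON c.customer_id = p.id AND c.amount > 926.68

Result:
name  | amount 
------+--------
Eve   | NULL   
Carol | NULL   
Dave  | NULL   
Grace | 1487.87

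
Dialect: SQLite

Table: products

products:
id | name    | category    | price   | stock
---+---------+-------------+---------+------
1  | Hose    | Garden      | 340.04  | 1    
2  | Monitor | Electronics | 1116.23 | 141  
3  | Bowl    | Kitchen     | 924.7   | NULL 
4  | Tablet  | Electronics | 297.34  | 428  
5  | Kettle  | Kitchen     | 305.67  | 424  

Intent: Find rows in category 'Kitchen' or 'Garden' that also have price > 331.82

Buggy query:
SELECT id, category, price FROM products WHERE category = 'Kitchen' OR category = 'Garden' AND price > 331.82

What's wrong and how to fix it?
Bug: AND binds tighter than OR, so this parses as category = 'Kitchen' OR (category = 'Garden' AND price > 331.82)

Fix: Group the OR with parentheses (or use IN), then AND the threshold

Corrected query:
SELECT id, category, price FROM products WHERE (category = 'Kitchen' OR category = 'Garden') AND price > 331.82

Result:
id | category | price 
---+----------+-------
1  | Garden   | 340.04
3  | Kitchen  | 924.7 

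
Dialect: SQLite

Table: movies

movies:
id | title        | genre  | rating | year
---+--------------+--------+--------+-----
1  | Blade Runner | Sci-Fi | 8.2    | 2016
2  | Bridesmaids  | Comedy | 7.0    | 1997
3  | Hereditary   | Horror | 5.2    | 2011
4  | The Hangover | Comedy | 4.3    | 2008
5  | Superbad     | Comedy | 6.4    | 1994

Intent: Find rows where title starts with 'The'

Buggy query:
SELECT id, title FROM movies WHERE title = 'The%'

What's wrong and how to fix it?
Bug: '=' compares the literal string including the % character; pattern matching needs LIKE

Fix: Use LIKE for wildcard pattern matching

Corrected query:
SELECT id, title FROM movies WHERE title LIKE 'The%'

Result:
id | title       
---+-------------
4  | The Hangover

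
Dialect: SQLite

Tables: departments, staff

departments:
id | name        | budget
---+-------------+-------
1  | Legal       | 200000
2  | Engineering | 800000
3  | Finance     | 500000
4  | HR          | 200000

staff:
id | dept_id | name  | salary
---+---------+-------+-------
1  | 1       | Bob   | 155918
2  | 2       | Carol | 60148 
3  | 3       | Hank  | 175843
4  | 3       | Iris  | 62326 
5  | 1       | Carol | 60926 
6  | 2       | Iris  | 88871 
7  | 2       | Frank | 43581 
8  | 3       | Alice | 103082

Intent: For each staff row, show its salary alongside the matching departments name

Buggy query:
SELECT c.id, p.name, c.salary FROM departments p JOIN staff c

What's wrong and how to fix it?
Bug: JOIN with no ON clause produces a cartesian product; every staff row pairs with every departments row

Fix: Specify the join condition linking the foreign key to the parent id

Corrected query:
SELECT c.id, p.name, c.salary FROM departments p JOIN staff c ON c.dept_id = p.id

Result:
id | name        | salary
---+-------------+-------
1  | Legal       | 155918
2  | Engineering | 60148 
3  | Finance     | 175843
4  | Finance     | 62326 
5  | Legal       | 60926 
6  | Engineering | 88871 
7  | Engineering | 43581 
8  | Finance     | 103082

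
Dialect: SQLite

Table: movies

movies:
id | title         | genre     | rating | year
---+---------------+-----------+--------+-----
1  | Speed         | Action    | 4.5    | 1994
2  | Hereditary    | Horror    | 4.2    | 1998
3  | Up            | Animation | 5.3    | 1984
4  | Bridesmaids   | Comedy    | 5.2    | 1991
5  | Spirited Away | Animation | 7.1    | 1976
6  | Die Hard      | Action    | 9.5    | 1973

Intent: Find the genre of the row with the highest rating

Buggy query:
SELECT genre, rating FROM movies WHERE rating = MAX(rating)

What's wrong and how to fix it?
Bug: MAX(rating) is an aggregate and cannot be used directly in WHERE

Fix: Use a subquery: WHERE rating = (SELECT MAX(rating) FROM movies)

Corrected query:
SELECT genre, rating FROM movies WHERE rating = (SELECT MAX(rating) FROM movies)

Result:
genre  | rating
-------+-------
Action | 9.5   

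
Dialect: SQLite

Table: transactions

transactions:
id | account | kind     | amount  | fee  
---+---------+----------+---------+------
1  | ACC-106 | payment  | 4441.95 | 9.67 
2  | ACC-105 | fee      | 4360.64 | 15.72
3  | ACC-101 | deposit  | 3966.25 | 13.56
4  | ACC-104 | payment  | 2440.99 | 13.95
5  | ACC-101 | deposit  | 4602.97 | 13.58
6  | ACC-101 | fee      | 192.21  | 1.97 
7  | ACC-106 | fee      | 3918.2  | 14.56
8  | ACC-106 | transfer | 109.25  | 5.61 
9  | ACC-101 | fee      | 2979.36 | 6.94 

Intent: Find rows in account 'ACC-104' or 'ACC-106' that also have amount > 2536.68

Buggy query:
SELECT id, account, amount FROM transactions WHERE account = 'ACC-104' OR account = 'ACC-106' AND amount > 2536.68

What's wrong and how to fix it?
Bug: Without parentheses, AND is evaluated before OR, so the amount filter only applies to the 'ACC-106' branch

Fix: Add parentheses around the OR so the AND applies to both alternatives

Corrected query:
SELECT id, account, amount FROM transactions WHERE (account = 'ACC-104' OR account = 'ACC-106') AND amount > 2536.68

Result:
id | account | amount 
---+---------+--------
1  | ACC-106 | 4441.95
7  | ACC-106 | 3918.2 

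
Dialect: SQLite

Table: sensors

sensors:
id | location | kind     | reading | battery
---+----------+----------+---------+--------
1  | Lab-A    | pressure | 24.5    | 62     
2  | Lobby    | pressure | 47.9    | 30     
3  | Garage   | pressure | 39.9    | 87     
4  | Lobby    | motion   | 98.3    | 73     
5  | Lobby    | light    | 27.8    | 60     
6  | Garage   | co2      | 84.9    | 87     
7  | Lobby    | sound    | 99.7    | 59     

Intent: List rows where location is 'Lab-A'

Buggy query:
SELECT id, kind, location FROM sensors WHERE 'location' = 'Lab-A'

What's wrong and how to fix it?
Bug: Single quotes denote string literals in SQL; the column name is being compared as a constant string

Fix: Reference the column as location without single quotes

Corrected query:
SELECT id, kind, location FROM sensors WHERE location = 'Lab-A'

Result:
id | kind     | location
---+----------+---------
1  | pressure | Lab-A   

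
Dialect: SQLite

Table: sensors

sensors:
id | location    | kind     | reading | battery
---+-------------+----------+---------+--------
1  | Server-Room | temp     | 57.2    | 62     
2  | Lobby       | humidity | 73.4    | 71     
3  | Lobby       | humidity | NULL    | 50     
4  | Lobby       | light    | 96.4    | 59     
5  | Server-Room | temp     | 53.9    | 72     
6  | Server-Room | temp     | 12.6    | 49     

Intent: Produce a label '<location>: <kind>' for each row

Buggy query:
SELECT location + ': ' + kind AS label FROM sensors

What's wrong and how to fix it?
Bug: '+' is numeric addition; on text columns SQLite converts them to 0 instead of concatenating

Fix: Use the || operator for string concatenation

Corrected query:
SELECT location || ': ' || kind AS label FROM sensors

Result:
label            
-----------------
Server-Room: temp
Lobby: humidity  
Lobby: humidity  
Lobby: light     
Server-Room: temp
Server-Room: temp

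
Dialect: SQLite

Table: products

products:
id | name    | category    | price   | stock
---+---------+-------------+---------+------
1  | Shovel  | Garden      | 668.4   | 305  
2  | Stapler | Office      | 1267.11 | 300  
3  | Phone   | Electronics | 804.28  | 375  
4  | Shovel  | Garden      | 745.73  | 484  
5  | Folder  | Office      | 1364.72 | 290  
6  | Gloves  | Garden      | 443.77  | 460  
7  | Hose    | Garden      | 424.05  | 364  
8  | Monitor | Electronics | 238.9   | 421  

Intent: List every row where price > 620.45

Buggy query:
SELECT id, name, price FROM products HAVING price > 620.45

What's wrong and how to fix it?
Bug: This is a non-aggregate query (no GROUP BY, no aggregates), so in SQLite the HAVING clause is invalid here; a row-level condition belongs in WHERE

Fix: Use WHERE for row-level filtering

Corrected query:
SELECT id, name, price FROM products WHERE price > 620.45

Result:
id | name    | price  
---+---------+--------
1  | Shovel  | 668.4  
2  | Stapler | 1267.11
3  | Phone   | 804.28 
4  | Shovel  | 745.73 
5  | Folder  | 1364.72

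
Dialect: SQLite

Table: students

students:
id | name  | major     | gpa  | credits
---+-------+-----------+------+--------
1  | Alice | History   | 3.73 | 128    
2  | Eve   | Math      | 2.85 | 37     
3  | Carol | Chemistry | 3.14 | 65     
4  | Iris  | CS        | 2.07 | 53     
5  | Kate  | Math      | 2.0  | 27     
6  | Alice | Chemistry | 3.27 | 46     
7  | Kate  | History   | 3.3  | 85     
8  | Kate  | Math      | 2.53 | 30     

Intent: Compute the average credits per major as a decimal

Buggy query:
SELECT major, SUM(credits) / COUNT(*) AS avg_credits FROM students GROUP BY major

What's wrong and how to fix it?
Bug: Both operands are integers, so '/' performs integer division and truncates

Fix: Cast one side to REAL so the division keeps the fractional part

Corrected query:
SELECT major, SUM(credits) * 1.0 / COUNT(*) AS avg_credits FROM students GROUP BY major

Result:
major     | avg_credits
----------+------------
CS        | 53         
Chemistry | 55.5       
History   | 106.5      
Math      | 31.333333  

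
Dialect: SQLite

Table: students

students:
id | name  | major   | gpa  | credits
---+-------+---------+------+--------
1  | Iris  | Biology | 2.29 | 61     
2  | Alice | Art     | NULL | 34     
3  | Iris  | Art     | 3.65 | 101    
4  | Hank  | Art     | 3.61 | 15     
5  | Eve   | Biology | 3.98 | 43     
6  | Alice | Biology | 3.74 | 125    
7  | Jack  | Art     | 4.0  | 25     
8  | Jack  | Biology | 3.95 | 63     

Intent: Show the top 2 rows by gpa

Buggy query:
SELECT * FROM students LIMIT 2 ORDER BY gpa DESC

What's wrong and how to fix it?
Bug: ORDER BY cannot follow LIMIT; LIMIT is the final clause

Fix: Sort with ORDER BY, then apply LIMIT

Corrected query:
SELECT * FROM students ORDER BY gpa DESC LIMIT 2

Result:
id | name | major   | gpa  | credits
---+------+---------+------+--------
7  | Jack | Art     | 4    | 25     
5  | Eve  | Biology | 3.98 | 43     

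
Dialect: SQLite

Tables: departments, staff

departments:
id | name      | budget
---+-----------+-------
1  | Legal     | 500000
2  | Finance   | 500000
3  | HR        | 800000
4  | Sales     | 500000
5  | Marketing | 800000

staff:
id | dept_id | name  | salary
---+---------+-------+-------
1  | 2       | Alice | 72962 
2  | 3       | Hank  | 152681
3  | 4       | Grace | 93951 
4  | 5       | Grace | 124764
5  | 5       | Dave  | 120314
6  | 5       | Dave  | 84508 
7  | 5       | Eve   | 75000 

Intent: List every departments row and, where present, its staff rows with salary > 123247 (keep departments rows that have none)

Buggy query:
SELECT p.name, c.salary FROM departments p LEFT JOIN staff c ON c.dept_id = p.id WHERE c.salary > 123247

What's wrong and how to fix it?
Bug: A WHERE condition on the right-hand table after LEFT JOIN drops unmatched parents

Fix: Move the right-table condition into the ON clause so unmatched parents are kept

Corrected query:
SELECT p.name, c.salary FROM departments p LEFT JOIN staff c ON c.dept_id = p.id AND c.salary > 123247

Result:
name      | salary
----------+-------
Legal     | NULL  
Finance   | NULL  
HR        | 152681
Sales     | NULL  
Marketing | 124764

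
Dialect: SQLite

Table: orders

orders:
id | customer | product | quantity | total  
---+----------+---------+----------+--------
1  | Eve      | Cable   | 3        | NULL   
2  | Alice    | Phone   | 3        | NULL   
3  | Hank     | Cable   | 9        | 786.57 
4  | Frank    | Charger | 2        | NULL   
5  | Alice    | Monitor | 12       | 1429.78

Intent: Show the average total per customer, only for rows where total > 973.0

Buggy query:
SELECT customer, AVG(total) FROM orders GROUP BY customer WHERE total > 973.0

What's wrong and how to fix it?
Bug: WHERE cannot follow GROUP BY

Fix: Place WHERE between FROM and GROUP BY

Corrected query:
SELECT customer, AVG(total) FROM orders WHERE total > 973.0 GROUP BY customer

Result:
customer | AVG(total)
---------+-----------
Alice    | 1429.78   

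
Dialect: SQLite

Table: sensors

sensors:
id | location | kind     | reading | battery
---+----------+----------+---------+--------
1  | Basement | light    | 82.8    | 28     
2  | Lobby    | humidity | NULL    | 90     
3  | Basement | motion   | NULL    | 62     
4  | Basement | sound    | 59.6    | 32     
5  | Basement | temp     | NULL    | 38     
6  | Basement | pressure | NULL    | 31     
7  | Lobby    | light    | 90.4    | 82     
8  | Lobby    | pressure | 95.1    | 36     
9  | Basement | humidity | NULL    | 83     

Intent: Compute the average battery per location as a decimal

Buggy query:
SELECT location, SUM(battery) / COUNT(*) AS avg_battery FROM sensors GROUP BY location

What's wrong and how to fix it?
Bug: SUM(battery) and COUNT(*) are both integers; the division truncates the fractional part

Fix: Cast one side to REAL so the division keeps the fractional part

Corrected query:
SELECT location, SUM(battery) * 1.0 / COUNT(*) AS avg_battery FROM sensors GROUP BY location

Result:
location | avg_battery
---------+------------
Basement | 45.666667  
Lobby    | 69.333333  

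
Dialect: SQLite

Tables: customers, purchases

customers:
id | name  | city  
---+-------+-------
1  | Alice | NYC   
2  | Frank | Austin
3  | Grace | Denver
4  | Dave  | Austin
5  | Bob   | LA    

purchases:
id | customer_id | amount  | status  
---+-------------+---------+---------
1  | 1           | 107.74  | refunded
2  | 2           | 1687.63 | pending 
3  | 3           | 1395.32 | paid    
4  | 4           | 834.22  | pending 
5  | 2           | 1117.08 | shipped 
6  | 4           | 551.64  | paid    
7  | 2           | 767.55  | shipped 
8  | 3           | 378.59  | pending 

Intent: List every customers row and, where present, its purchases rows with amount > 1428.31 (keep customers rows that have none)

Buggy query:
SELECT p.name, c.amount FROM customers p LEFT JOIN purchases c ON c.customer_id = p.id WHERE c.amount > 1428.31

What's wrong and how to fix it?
Bug: A WHERE condition on the right-hand table after LEFT JOIN drops unmatched parents

Fix: Put 'c.amount > 1428.31' in the JOIN's ON clause instead of WHERE

Corrected query:
SELECT p.name, c.amount FROM customers p LEFT JOIN purchases c ON c.customer_id = p.id AND c.amount > 1428.31

Result:
name  | amount 
------+--------
Alice | NULL   
Frank | 1687.63
Grace | NULL   
Dave  | NULL   
Bob   | NULL   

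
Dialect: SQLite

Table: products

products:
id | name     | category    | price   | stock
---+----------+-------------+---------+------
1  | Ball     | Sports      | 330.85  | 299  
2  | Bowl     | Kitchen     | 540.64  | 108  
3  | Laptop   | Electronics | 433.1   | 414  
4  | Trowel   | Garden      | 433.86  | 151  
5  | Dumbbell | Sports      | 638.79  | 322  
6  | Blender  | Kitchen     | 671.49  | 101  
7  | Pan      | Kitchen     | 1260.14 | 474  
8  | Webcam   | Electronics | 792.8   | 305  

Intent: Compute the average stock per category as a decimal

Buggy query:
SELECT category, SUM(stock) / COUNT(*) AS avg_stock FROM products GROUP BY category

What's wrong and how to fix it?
Bug: Both operands are integers, so '/' performs integer division and truncates

Fix: Cast one side to REAL so the division keeps the fractional part

Corrected query:
SELECT category, SUM(stock) * 1.0 / COUNT(*) AS avg_stock FROM products GROUP BY category

Result:
category    | avg_stock 
------------+-----------
Electronics | 359.5     
Garden      | 151       
Kitchen     | 227.666667
Sports      | 310.5     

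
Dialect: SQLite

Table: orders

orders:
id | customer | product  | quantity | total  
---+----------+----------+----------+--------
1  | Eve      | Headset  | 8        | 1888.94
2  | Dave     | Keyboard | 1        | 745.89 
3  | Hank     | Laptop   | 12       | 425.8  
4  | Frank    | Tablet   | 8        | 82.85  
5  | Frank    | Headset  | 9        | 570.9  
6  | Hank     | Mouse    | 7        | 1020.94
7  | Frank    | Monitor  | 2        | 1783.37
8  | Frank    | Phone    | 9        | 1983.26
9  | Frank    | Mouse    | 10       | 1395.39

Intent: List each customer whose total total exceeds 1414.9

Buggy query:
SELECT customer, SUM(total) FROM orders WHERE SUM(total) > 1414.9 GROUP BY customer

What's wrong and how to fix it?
Bug: Aggregate functions cannot appear in a WHERE clause

Fix: Use HAVING (which filters groups after aggregation) instead of WHERE

Corrected query:
SELECT customer, SUM(total) FROM orders GROUP BY customer HAVING SUM(total) > 1414.9

Result:
customer | SUM(total)
---------+-----------
Eve      | 1888.94   
Frank    | 5815.77   
Hank     | 1446.74   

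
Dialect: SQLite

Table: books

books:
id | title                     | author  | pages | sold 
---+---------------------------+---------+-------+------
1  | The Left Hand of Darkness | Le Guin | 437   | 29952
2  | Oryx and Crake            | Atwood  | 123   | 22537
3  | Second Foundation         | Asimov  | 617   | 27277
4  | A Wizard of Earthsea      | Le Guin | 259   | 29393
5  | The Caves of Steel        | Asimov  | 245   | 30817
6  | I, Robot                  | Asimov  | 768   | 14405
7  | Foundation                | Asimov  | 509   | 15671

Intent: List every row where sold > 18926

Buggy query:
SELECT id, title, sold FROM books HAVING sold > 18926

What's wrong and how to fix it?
Bug: HAVING filters the output of aggregation, but this query has no GROUP BY and no aggregate functions, so SQLite rejects it (HAVING clause on a non-aggregate query); the condition here is per row

Fix: Replace HAVING with WHERE since the condition applies to individual rows

Corrected query:
SELECT id, title, sold FROM books WHERE sold > 18926

Result:
id | title                     | sold 
---+---------------------------+------
1  | The Left Hand of Darkness | 29952
2  | Oryx and Crake            | 22537
3  | Second Foundation         | 27277
4  | A Wizard of Earthsea      | 29393
5  | The Caves of Steel        | 30817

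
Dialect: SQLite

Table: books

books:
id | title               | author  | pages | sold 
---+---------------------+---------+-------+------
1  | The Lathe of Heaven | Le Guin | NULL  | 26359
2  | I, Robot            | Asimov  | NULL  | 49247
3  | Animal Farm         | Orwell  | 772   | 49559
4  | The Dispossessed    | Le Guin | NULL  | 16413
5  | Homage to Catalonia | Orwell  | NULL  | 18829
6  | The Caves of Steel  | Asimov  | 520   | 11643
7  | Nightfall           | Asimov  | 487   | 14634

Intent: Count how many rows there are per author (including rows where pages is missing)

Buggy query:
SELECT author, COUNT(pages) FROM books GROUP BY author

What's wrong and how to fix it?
Bug: COUNT(pages) skips NULLs, so groups with missing pages are undercounted

Fix: Use COUNT(*) to count all rows regardless of NULL

Corrected query:
SELECT author, COUNT(*) FROM books GROUP BY author

Result:
author  | COUNT(*)
--------+---------
Asimov  | 3       
Le Guin | 2       
Orwell  | 2       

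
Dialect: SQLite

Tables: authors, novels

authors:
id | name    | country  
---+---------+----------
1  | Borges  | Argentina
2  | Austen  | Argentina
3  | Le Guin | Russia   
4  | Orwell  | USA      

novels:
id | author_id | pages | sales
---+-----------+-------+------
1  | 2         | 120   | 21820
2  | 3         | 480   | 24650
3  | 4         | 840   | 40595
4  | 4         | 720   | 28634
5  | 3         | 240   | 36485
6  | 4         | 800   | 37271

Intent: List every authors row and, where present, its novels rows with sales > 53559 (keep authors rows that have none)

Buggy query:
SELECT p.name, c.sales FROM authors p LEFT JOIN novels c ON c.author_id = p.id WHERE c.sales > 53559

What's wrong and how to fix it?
Bug: A WHERE condition on the right-hand table after LEFT JOIN drops unmatched parents

Fix: Move the right-table condition into the ON clause so unmatched parents are kept

Corrected query:
SELECT p.name, c.sales FROM authors p LEFT JOIN novels c ON c.author_id = p.id AND c.sales > 53559

Result:
name    | sales
--------+------
Borges  | NULL 
Austen  | NULL 
Le Guin | NULL 
Orwell  | NULL 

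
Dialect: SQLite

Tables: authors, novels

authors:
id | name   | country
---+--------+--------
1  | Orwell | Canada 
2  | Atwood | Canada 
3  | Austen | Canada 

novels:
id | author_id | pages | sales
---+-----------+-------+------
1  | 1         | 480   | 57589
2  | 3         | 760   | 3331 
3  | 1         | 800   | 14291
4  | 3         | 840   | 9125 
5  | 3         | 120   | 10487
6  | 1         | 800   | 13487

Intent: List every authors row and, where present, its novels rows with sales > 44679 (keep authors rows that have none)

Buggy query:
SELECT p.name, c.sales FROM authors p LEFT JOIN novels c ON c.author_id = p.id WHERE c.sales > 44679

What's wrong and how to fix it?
Bug: Filtering c.sales in WHERE discards the NULL rows produced by LEFT JOIN, turning it into an inner join

Fix: Put 'c.sales > 44679' in the JOIN's ON clause instead of WHERE

Corrected query:
SELECT p.name, c.sales FROM authors p LEFT JOIN novels c ON c.author_id = p.id AND c.sales > 44679

Result:
name   | sales
-------+------
Orwell | 57589
Atwood | NULL 
Austen | NULL 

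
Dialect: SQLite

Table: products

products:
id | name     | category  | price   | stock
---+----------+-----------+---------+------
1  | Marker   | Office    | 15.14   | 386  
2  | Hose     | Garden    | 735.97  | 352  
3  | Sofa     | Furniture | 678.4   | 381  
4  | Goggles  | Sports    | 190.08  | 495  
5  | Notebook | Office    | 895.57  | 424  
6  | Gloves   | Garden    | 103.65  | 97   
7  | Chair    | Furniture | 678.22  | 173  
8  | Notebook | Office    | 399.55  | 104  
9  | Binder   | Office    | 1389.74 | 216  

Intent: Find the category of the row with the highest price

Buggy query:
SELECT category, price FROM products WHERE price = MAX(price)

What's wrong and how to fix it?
Bug: MAX(price) is an aggregate and cannot be used directly in WHERE

Fix: Wrap MAX in a scalar subquery so WHERE compares against a single value

Corrected query:
SELECT category, price FROM products WHERE price = (SELECT MAX(price) FROM products)

Result:
category | price  
---------+--------
Office   | 1389.74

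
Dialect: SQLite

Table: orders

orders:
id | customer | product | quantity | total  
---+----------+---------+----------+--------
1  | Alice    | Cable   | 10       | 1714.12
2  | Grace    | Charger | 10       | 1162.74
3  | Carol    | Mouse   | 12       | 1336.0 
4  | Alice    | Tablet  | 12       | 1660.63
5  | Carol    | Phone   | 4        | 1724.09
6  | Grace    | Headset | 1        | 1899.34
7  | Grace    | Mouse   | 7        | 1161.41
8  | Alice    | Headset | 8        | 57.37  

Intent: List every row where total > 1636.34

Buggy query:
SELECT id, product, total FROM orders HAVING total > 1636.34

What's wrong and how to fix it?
Bug: This is a non-aggregate query (no GROUP BY, no aggregates), so in SQLite the HAVING clause is invalid here; a row-level condition belongs in WHERE

Fix: Use WHERE for row-level filtering

Corrected query:
SELECT id, product, total FROM orders WHERE total > 1636.34

Result:
id | product | total  
---+---------+--------
1  | Cable   | 1714.12
4  | Tablet  | 1660.63
5  | Phone   | 1724.09
6  | Headset | 1899.34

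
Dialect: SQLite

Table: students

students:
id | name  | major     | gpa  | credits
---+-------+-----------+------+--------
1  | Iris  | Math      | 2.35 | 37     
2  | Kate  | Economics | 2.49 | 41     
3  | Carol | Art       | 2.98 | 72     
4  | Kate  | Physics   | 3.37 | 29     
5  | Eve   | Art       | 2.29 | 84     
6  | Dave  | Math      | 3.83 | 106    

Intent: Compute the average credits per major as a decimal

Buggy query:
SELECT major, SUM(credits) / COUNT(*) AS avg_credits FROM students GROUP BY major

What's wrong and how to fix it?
Bug: SUM(credits) and COUNT(*) are both integers; the division truncates the fractional part

Fix: Multiply by 1.0 (or CAST to REAL) to force floating-point division

Corrected query:
SELECT major, SUM(credits) * 1.0 / COUNT(*) AS avg_credits FROM students GROUP BY major

Result:
major     | avg_credits
----------+------------
Art       | 78         
Economics | 41         
Math      | 71.5       
Physics   | 29         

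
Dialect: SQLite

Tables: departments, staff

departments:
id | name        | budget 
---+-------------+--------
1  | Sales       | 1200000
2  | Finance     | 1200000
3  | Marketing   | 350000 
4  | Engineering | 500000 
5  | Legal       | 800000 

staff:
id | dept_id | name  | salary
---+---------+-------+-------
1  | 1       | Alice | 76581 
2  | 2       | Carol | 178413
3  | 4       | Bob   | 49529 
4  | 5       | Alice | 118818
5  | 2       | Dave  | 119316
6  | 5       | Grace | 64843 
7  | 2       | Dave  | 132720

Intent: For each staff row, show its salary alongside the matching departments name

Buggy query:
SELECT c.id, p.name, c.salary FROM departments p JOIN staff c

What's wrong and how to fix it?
Bug: JOIN with no ON clause produces a cartesian product; every staff row pairs with every departments row

Fix: Specify the join condition linking the foreign key to the parent id

Corrected query:
SELECT c.id, p.name, c.salary FROM departments p JOIN staff c ON c.dept_id = p.id

Result:
id | name        | salary
---+-------------+-------
1  | Sales       | 76581 
2  | Finance     | 178413
3  | Engineering | 49529 
4  | Legal       | 118818
5  | Finance     | 119316
6  | Legal       | 64843 
7  | Finance     | 132720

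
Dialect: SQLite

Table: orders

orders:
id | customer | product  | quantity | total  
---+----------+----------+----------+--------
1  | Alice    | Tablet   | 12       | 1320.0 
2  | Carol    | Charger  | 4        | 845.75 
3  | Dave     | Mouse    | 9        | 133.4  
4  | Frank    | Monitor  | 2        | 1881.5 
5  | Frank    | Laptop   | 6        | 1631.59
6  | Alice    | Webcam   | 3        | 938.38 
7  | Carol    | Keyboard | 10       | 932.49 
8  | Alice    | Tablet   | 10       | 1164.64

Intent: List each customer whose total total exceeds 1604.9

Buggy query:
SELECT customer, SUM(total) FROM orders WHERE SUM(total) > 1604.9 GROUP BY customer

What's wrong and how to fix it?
Bug: Aggregate functions cannot appear in a WHERE clause

Fix: Use HAVING (which filters groups after aggregation) instead of WHERE

Corrected query:
SELECT customer, SUM(total) FROM orders GROUP BY customer HAVING SUM(total) > 1604.9

Result:
customer | SUM(total)
---------+-----------
Alice    | 3423.02   
Carol    | 1778.24   
Frank    | 3513.09   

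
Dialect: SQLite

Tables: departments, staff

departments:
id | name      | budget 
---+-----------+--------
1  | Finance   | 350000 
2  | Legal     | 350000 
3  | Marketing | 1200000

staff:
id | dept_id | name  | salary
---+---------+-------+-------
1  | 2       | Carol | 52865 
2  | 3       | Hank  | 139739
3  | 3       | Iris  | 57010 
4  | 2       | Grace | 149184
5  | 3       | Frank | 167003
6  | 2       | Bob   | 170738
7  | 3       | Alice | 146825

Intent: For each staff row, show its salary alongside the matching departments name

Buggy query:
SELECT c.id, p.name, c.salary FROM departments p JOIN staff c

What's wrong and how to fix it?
Bug: JOIN with no ON clause produces a cartesian product; every staff row pairs with every departments row

Fix: Specify the join condition linking the foreign key to the parent id

Corrected query:
SELECT c.id, p.name, c.salary FROM departments p JOIN staff c ON c.dept_id = p.id

Result:
id | name      | salary
---+-----------+-------
1  | Legal     | 52865 
2  | Marketing | 139739
3  | Marketing | 57010 
4  | Legal     | 149184
5  | Marketing | 167003
6  | Legal     | 170738
7  | Marketing | 146825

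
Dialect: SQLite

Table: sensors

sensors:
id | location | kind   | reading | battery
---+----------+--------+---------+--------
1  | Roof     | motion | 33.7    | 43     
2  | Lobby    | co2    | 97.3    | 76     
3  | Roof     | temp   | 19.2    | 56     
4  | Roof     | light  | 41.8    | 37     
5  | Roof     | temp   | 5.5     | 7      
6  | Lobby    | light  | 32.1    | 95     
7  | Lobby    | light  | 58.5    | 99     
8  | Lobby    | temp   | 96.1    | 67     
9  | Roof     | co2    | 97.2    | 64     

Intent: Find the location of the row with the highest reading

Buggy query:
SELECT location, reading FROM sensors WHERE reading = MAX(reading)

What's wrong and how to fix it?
Bug: MAX(reading) is an aggregate and cannot be used directly in WHERE

Fix: Use a subquery: WHERE reading = (SELECT MAX(reading) FROM sensors)

Corrected query:
SELECT location, reading FROM sensors WHERE reading = (SELECT MAX(reading) FROM sensors)

Result:
location | reading
---------+--------
Lobby    | 97.3   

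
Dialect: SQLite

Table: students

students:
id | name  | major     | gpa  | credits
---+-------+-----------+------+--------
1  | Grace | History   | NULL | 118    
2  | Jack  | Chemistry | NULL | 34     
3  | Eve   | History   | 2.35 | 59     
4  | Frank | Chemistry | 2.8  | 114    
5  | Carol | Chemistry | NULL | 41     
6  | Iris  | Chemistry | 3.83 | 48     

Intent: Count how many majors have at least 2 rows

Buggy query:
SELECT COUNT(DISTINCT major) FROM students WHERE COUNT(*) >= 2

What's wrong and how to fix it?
Bug: COUNT(*) cannot appear in WHERE; the per-group count doesn't exist yet

Fix: Group first with HAVING COUNT(*) >= 2, then COUNT the resulting groups

Corrected query:
SELECT COUNT(*) FROM (SELECT major FROM students GROUP BY major HAVING COUNT(*) >= 2)

Result:
COUNT(*)
--------
2       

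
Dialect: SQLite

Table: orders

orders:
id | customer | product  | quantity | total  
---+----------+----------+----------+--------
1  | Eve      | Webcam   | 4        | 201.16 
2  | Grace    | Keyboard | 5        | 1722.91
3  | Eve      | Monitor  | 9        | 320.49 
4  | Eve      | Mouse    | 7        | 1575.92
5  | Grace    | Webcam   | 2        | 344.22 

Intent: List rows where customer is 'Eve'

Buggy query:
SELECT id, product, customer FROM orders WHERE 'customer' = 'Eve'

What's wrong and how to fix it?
Bug: 'customer' in single quotes is a string literal, not the column; the comparison is literal-vs-literal and never true

Fix: Reference the column as customer without single quotes

Corrected query:
SELECT id, product, customer FROM orders WHERE customer = 'Eve'

Result:
id | product | customer
---+---------+---------
1  | Webcam  | Eve     
3  | Monitor | Eve     
4  | Mouse   | Eve     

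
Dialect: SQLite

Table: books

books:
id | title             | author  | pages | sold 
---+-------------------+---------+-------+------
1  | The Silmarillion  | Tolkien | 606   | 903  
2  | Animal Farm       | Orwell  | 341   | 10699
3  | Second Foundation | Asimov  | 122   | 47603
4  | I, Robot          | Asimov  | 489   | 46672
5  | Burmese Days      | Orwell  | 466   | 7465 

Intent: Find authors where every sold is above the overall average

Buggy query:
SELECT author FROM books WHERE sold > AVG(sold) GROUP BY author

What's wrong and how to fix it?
Bug: AVG() is an aggregate; it can't sit directly in WHERE

Fix: Compute the overall average in a scalar subquery and compare each group's MIN against it in HAVING

Corrected query:
SELECT author FROM books GROUP BY author HAVING MIN(sold) > (SELECT AVG(sold) FROM books)

Result:
author
------
Asimov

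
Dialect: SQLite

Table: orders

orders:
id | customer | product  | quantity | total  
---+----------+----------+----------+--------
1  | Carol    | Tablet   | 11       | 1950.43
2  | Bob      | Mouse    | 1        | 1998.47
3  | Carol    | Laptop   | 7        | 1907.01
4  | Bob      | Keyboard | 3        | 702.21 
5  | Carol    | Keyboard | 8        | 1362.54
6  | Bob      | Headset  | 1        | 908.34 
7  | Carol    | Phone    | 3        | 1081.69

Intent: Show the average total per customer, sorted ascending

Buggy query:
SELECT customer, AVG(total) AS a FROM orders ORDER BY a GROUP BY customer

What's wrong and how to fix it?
Bug: GROUP BY must precede ORDER BY

Fix: Move ORDER BY to the end, after GROUP BY

Corrected query:
SELECT customer, AVG(total) AS a FROM orders GROUP BY customer ORDER BY a

Result:
customer | a          
---------+------------
Bob      | 1203.006667
Carol    | 1575.4175  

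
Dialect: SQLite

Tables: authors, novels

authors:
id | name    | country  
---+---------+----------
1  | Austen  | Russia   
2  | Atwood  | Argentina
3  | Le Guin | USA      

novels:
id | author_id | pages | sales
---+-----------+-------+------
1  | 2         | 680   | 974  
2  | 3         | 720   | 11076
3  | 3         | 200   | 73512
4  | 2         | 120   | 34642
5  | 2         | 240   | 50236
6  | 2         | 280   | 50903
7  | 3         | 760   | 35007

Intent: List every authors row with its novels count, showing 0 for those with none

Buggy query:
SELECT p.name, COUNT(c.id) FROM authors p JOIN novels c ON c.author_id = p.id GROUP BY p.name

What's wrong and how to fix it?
Bug: INNER JOIN drops authors rows that have no matching novels rows

Fix: Switch to LEFT JOIN to retain unmatched parent rows

Corrected query:
SELECT p.name, COUNT(c.id) FROM authors p LEFT JOIN novels c ON c.author_id = p.id GROUP BY p.name

Result:
name    | COUNT(c.id)
--------+------------
Atwood  | 4          
Austen  | 0          
Le Guin | 3          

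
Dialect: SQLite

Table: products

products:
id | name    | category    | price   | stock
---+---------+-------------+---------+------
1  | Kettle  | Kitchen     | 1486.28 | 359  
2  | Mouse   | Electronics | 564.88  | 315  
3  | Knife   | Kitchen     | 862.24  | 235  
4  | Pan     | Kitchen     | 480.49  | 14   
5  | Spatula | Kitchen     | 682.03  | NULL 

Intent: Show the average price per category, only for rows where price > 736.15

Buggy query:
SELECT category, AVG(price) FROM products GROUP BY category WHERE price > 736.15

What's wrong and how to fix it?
Bug: Row-level WHERE must come before GROUP BY in the clause order

Fix: Place WHERE between FROM and GROUP BY

Corrected query:
SELECT category, AVG(price) FROM products WHERE price > 736.15 GROUP BY category

Result:
category | AVG(price)
---------+-----------
Kitchen  | 1174.26   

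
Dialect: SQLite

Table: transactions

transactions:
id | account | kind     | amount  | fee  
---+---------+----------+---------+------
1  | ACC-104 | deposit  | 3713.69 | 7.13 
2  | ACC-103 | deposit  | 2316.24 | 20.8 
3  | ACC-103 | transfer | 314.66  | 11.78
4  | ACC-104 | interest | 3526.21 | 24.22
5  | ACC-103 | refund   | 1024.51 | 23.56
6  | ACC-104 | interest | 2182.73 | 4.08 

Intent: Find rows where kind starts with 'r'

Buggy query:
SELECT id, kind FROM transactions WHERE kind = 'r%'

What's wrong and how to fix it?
Bug: Wildcards only work with LIKE; '=' treats '%' as a literal character

Fix: Replace '=' with LIKE so 'r%' is treated as a pattern

Corrected query:
SELECT id, kind FROM transactions WHERE kind LIKE 'r%'

Result:
id | kind  
---+-------
5  | refund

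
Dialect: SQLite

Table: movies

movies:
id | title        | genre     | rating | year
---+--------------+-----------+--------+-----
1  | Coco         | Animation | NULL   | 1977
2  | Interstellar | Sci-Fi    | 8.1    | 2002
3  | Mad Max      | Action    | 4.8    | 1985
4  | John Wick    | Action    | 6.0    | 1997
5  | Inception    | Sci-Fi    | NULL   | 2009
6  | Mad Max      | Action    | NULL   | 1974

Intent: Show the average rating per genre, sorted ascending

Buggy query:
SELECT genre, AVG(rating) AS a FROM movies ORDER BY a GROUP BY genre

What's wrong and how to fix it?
Bug: ORDER BY appears before GROUP BY; SQL clause order requires GROUP BY first

Fix: Reorder: SELECT … FROM … GROUP BY … ORDER BY …

Corrected query:
SELECT genre, AVG(rating) AS a FROM movies GROUP BY genre ORDER BY a

Result:
genre     | a   
----------+-----
Animation | NULL
Action    | 5.4 
Sci-Fi    | 8.1 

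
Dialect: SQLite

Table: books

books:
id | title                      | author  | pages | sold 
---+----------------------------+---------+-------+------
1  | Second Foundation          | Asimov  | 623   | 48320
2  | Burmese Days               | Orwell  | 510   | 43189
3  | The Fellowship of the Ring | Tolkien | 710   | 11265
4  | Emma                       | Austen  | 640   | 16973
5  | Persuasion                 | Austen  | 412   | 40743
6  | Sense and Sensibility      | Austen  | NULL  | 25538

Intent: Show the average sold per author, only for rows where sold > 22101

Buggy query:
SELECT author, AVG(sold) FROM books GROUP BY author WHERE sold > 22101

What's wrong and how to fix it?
Bug: WHERE cannot follow GROUP BY

Fix: Move the WHERE clause before GROUP BY

Corrected query:
SELECT author, AVG(sold) FROM books WHERE sold > 22101 GROUP BY author

Result:
author | AVG(sold)
-------+----------
Asimov | 48320    
Austen | 33140.5  
Orwell | 43189    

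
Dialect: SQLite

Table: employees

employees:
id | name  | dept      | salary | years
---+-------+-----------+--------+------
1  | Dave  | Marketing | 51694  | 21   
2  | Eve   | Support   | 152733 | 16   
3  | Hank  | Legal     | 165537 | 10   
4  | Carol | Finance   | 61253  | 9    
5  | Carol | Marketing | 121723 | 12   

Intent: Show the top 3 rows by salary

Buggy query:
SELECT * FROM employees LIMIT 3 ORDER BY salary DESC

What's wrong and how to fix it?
Bug: LIMIT must come after ORDER BY

Fix: Sort with ORDER BY, then apply LIMIT

Corrected query:
SELECT * FROM employees ORDER BY salary DESC LIMIT 3

Result:
id | name  | dept      | salary | years
---+-------+-----------+--------+------
3  | Hank  | Legal     | 165537 | 10   
2  | Eve   | Support   | 152733 | 16   
5  | Carol | Marketing | 121723 | 12   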